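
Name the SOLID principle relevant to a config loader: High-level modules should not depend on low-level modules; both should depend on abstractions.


This describes the Dependency Inversion Principle (DIP)

Dependency Inversion Principle (DIP)


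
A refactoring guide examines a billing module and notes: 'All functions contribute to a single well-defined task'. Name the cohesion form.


Reasoning: Best: single purpose
Type: Functional cohesion

Functional cohesion


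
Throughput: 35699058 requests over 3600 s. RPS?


Formula: throughput = requests / seconds
throughput = 35699058 / 3600
throughput = 9916.41 requests/second

9916.41 requests/second


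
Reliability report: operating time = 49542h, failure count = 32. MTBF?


Formula: MTBF = Total operating time / Number of failures
MTBF = 49542 / 32
MTBF = 1548.19 hours

1548.19 hours


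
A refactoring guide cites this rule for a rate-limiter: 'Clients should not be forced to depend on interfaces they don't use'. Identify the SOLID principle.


This describes the Interface Segregation Principle (ISP)

Interface Segregation Principle (ISP)


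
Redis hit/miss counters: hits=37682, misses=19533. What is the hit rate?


Formula: hit rate = hits / (hits + misses) * 100
hit rate = 37682 / (37682 + 19533) * 100
hit rate = 37682 / 57215 * 100
hit rate = 65.86%

65.86%


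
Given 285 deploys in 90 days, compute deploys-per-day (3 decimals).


Formula: deployments per day = releases / days
= 285 / 90
= 3.167 deploys/day
(equivalently, 22.17 deploys/week)

3.167 deploys/day


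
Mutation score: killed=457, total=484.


Mutation score = killed / total * 100
Mutation score = 457 / 484 * 100
Mutation score = 94.42%

94.42%


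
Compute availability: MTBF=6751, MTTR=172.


Availability = MTBF / (MTBF + MTTR)
Availability = 6751 / (6751 + 172)
Availability = 6751 / 6923
Availability = 97.5155%

97.5155%


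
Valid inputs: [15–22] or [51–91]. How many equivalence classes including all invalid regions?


Valid ranges: [15,22] and [51,91]
Class 1: x < 15 — invalid
Class 2: 15 ≤ x ≤ 22 — valid
Class 3: 22 < x < 51 — invalid (gap between ranges)
Class 4: 51 ≤ x ≤ 91 — valid
Class 5: x > 91 — invalid
Total equivalence classes: 5

5 equivalence classes


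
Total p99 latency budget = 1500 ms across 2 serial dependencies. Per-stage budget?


Formula: per_stage = total_budget / stages
per_stage = 1500 / 2
per_stage = 750.0 ms

750.0 ms


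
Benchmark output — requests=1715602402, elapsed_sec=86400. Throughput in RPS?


Formula: throughput = requests / seconds
throughput = 1715602402 / 86400
throughput = 19856.51 requests/second

19856.51 requests/second


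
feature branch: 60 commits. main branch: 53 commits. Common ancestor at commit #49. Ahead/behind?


Common ancestor: commit #49
feature commits after divergence: 60 - 49 = 11
main commits after divergence: 53 - 49 = 4
feature is 11 commits ahead of main
main is 4 commits ahead of feature

feature ahead: 11, main ahead: 4


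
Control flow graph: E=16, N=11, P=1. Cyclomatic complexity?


Formula: V(G) = E - N + 2P
V(G) = 16 - 11 + 2*1
V(G) = 5 + 2
V(G) = 7

7


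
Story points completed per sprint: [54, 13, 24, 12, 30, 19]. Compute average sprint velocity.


Formula: Avg velocity = Total points / Number of sprints
Points: [54, 13, 24, 12, 30, 19]
Sum = 54 + 13 + 24 + 12 + 30 + 19 = 152
Avg velocity = 152 / 6 = 25.33 points/sprint

25.33 points/sprint


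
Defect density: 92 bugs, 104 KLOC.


Defect density = defects / KLOC
Defect density = 92 / 104
Defect density = 0.885 defects/KLOC

0.885 defects/KLOC


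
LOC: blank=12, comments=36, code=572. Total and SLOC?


Total LOC = blank + comment + code
Total LOC = 12 + 36 + 572 = 620
SLOC (source only) = code = 572

Total LOC: 620, SLOC: 572


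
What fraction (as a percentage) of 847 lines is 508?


Coverage = covered / total * 100
Coverage = 508 / 847 * 100
Coverage = 59.98%

59.98%


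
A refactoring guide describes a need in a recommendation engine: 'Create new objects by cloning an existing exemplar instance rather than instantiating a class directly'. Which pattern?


This matches the Prototype pattern

Prototype


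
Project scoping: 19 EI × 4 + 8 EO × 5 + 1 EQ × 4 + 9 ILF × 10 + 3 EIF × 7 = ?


UFP = EI*4 + EO*5 + EQ*4 + ILF*10 + EIF*7
UFP = 19*4 + 8*5 + 1*4 + 9*10 + 3*7
UFP = 76 + 40 + 4 + 90 + 21
UFP = 231

231


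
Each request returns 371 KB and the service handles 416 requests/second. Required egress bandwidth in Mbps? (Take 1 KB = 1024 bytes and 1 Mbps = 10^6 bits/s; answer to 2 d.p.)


Formula: Mbps = payload_bytes * RPS * 8 / 1e6
Payload per request = 371 KB = 371 * 1024 = 379904 bytes
Total bytes/sec = 379904 * 416 = 158040064
Total bits/sec = 158040064 * 8 = 1264320512
Mbps = 1264320512 / 1e6 = 1264.32

1264.32 Mbps


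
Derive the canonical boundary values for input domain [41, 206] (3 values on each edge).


Range: [41, 206]
Boundaries: just below min, min, min+1, max-1, max, just above max
Values: [40, 41, 42, 205, 206, 207]

[40, 41, 42, 205, 206, 207]


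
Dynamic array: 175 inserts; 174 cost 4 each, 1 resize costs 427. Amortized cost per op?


Formula: Amortized cost = Total cost / Operations
Total cost = (174 * 4) + (1 * 427)
Total cost = 696 + 427 = 1123
Amortized = 1123 / 175 = 6.4171

6.4171


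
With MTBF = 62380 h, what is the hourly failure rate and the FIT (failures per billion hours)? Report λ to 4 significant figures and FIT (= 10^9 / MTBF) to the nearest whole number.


Formula: λ = 1 / MTBF; FIT = λ × 1e9 = 1e9 / MTBF
λ = 1 / 62380 ≈ 1.603e-05 failures/hour
FIT = 1e9 / 62380 ≈ 16031 failures per 1e9 hours (nearest whole number)

λ = 1.603e-05 /h, FIT = 16031


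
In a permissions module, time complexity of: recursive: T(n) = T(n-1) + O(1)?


Reasoning: linear recursion with constant work per frame
Complexity: O(n)

O(n)


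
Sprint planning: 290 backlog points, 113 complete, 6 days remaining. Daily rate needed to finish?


Formula: Required rate = Remaining points / Days left
Remaining = 290 - 113 = 177 points
Required rate = 177 / 6 = 29.5 points/day

29.5 points/day


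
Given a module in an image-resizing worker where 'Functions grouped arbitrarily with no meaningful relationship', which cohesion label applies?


Reasoning: Worst: random grouping
Type: Coincidental cohesion

Coincidental cohesion


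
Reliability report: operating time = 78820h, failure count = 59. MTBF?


Formula: MTBF = Total operating time / Number of failures
MTBF = 78820 / 59
MTBF = 1335.93 hours

1335.93 hours


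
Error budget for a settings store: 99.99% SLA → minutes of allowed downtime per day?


Formula: allowed downtime = period * (100 - SLA) / 100
Period (day) = 1440 minutes
Unavailability fraction = (100 - 99.99) / 100
Allowed downtime = 1440 * (100 - 99.99) / 100
Allowed downtime = 0.144 minutes

0.144 minutes


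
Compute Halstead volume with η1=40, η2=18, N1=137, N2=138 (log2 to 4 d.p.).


Formula: V = N * log2(η), where N = N1 + N2 and η = η1 + η2
η = 40 + 18 = 58
N = 137 + 138 = 275
log2(58) ≈ 5.8580
V = 275 * 5.8580 = 1610.95

1610.95


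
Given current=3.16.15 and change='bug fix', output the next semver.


Current: 3.16.15
Change category: 'bug fix' → patch bump
SemVer rule: patch bump → increment PATCH (MAJOR and MINOR unchanged)
New: 3.16.16

3.16.16


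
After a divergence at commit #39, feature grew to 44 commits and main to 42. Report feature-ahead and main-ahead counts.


Common ancestor: commit #39
feature commits after divergence: 44 - 39 = 5
main commits after divergence: 42 - 39 = 3
feature is 5 commits ahead of main
main is 3 commits ahead of feature

feature ahead: 5, main ahead: 3


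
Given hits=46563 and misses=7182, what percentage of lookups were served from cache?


Formula: hit rate = hits / (hits + misses) * 100
hit rate = 46563 / (46563 + 7182) * 100
hit rate = 46563 / 53745 * 100
hit rate = 86.64%

86.64%


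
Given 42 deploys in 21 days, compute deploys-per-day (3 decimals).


Formula: deployments per day = releases / days
= 42 / 21
= 2.0 deploys/day
(equivalently, 14.0 deploys/week)

2.0 deploys/day


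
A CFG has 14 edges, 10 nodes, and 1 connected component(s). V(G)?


Formula: V(G) = E - N + 2P
V(G) = 14 - 10 + 2*1
V(G) = 4 + 2
V(G) = 6

6


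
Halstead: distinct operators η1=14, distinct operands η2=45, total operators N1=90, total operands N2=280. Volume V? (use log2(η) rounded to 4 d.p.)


Formula: V = N * log2(η), where N = N1 + N2 and η = η1 + η2
η = 14 + 45 = 59
N = 90 + 280 = 370
log2(59) ≈ 5.8826
V = 370 * 5.8826 = 2176.56

2176.56


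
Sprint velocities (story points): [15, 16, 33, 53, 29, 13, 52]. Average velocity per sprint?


Formula: Avg velocity = Total points / Number of sprints
Points: [15, 16, 33, 53, 29, 13, 52]
Sum = 15 + 16 + 33 + 53 + 29 + 13 + 52 = 211
Avg velocity = 211 / 7 = 30.14 points/sprint

30.14 points/sprint


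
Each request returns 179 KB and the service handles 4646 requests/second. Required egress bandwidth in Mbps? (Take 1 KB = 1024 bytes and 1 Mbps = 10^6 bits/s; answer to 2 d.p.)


Formula: Mbps = payload_bytes * RPS * 8 / 1e6
Payload per request = 179 KB = 179 * 1024 = 183296 bytes
Total bytes/sec = 183296 * 4646 = 851593216
Total bits/sec = 851593216 * 8 = 6812745728
Mbps = 6812745728 / 1e6 = 6812.75

6812.75 Mbps


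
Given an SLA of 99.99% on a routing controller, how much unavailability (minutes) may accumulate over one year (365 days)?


Formula: allowed downtime = period * (100 - SLA) / 100
Period (year (365 days)) = 525600 minutes
Unavailability fraction = (100 - 99.99) / 100
Allowed downtime = 525600 * (100 - 99.99) / 100
Allowed downtime = 52.56 minutes

52.56 minutes


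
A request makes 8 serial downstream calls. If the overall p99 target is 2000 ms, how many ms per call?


Formula: per_stage = total_budget / stages
per_stage = 2000 / 8
per_stage = 250.0 ms

250.0 ms


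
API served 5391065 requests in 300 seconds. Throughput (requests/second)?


Formula: throughput = requests / seconds
throughput = 5391065 / 300
throughput = 17970.22 requests/second

17970.22 requests/second


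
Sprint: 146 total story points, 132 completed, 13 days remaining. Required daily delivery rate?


Formula: Required rate = Remaining points / Days left
Remaining = 146 - 132 = 14 points
Required rate = 14 / 13 = 1.08 points/day

1.08 points/day


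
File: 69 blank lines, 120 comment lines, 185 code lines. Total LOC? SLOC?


Total LOC = blank + comment + code
Total LOC = 69 + 120 + 185 = 374
SLOC (source only) = code = 185

Total LOC: 374, SLOC: 185


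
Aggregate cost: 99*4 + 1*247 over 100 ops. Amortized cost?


Formula: Amortized cost = Total cost / Operations
Total cost = (99 * 4) + (1 * 247)
Total cost = 396 + 247 = 643
Amortized = 643 / 100 = 6.43

6.43


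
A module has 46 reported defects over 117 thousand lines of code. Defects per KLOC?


Defect density = defects / KLOC
Defect density = 46 / 117
Defect density = 0.393 defects/KLOC

0.393 defects/KLOC


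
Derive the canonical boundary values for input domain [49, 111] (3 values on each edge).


Range: [49, 111]
Boundaries: just below min, min, min+1, max-1, max, just above max
Values: [48, 49, 50, 110, 111, 112]

[48, 49, 50, 110, 111, 112]


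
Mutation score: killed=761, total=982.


Mutation score = killed / total * 100
Mutation score = 761 / 982 * 100
Mutation score = 77.49%

77.49%


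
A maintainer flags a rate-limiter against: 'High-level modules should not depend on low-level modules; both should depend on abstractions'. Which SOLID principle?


This describes the Dependency Inversion Principle (DIP)

Dependency Inversion Principle (DIP)


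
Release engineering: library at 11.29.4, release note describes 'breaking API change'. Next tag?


Current: 11.29.4
Change category: 'breaking API change' → major bump
SemVer rule: major bump → increment MAJOR, reset MINOR and PATCH to 0
New: 12.0.0

12.0.0


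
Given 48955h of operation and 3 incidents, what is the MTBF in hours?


Formula: MTBF = Total operating time / Number of failures
MTBF = 48955 / 3
MTBF = 16318.33 hours

16318.33 hours


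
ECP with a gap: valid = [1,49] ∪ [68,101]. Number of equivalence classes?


Valid ranges: [1,49] and [68,101]
Class 1: x < 1 — invalid
Class 2: 1 ≤ x ≤ 49 — valid
Class 3: 49 < x < 68 — invalid (gap between ranges)
Class 4: 68 ≤ x ≤ 101 — valid
Class 5: x > 101 — invalid
Total equivalence classes: 5

5 equivalence classes


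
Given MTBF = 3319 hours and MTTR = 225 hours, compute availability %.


Availability = MTBF / (MTBF + MTTR)
Availability = 3319 / (3319 + 225)
Availability = 3319 / 3544
Availability = 93.6512%

93.6512%


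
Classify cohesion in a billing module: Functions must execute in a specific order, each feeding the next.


Reasoning: Output of one is input to next
Type: Sequential cohesion

Sequential cohesion


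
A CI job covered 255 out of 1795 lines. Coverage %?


Coverage = covered / total * 100
Coverage = 255 / 1795 * 100
Coverage = 14.21%

14.21%


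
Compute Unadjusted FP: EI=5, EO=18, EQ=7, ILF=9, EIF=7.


UFP = EI*4 + EO*5 + EQ*4 + ILF*10 + EIF*7
UFP = 5*4 + 18*5 + 7*4 + 9*10 + 7*7
UFP = 20 + 90 + 28 + 90 + 49
UFP = 277

277


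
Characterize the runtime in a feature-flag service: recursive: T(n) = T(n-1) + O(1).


Reasoning: linear recursion with constant work per frame
Complexity: O(n)

O(n)


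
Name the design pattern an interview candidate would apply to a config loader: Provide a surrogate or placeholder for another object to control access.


This matches the Proxy pattern

Proxy


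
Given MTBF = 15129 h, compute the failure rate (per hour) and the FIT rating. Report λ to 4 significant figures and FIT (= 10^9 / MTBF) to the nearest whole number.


Formula: λ = 1 / MTBF; FIT = λ × 1e9 = 1e9 / MTBF
λ = 1 / 15129 ≈ 6.610e-05 failures/hour
FIT = 1e9 / 15129 ≈ 66098 failures per 1e9 hours (nearest whole number)

λ = 6.610e-05 /h, FIT = 66098


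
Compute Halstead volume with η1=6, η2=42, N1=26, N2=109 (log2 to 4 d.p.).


Formula: V = N * log2(η), where N = N1 + N2 and η = η1 + η2
η = 6 + 42 = 48
N = 26 + 109 = 135
log2(48) ≈ 5.5850
V = 135 * 5.5850 = 753.98

753.98


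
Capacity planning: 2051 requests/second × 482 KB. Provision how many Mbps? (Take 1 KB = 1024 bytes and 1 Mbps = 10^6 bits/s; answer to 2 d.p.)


Formula: Mbps = payload_bytes * RPS * 8 / 1e6
Payload per request = 482 KB = 482 * 1024 = 493568 bytes
Total bytes/sec = 493568 * 2051 = 1012307968
Total bits/sec = 1012307968 * 8 = 8098463744
Mbps = 8098463744 / 1e6 = 8098.46

8098.46 Mbps


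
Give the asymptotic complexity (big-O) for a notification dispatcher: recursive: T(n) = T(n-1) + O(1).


Reasoning: linear recursion with constant work per frame
Complexity: O(n)

O(n)


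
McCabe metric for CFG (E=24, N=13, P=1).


Formula: V(G) = E - N + 2P
V(G) = 24 - 13 + 2*1
V(G) = 11 + 2
V(G) = 13

13


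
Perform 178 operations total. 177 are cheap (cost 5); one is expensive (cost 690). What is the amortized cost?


Formula: Amortized cost = Total cost / Operations
Total cost = (177 * 5) + (1 * 690)
Total cost = 885 + 690 = 1575
Amortized = 1575 / 178 = 8.8483

8.8483


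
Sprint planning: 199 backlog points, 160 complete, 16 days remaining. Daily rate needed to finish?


Formula: Required rate = Remaining points / Days left
Remaining = 199 - 160 = 39 points
Required rate = 39 / 16 = 2.44 points/day

2.44 points/day


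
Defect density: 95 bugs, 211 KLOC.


Defect density = defects / KLOC
Defect density = 95 / 211
Defect density = 0.45 defects/KLOC

0.45 defects/KLOC


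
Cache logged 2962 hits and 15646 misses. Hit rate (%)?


Formula: hit rate = hits / (hits + misses) * 100
hit rate = 2962 / (2962 + 15646) * 100
hit rate = 2962 / 18608 * 100
hit rate = 15.92%

15.92%


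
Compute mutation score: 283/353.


Mutation score = killed / total * 100
Mutation score = 283 / 353 * 100
Mutation score = 80.17%

80.17%


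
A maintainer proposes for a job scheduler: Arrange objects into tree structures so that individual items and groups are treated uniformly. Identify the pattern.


This matches the Composite pattern

Composite


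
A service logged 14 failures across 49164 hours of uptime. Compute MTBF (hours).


Formula: MTBF = Total operating time / Number of failures
MTBF = 49164 / 14
MTBF = 3511.71 hours

3511.71 hours


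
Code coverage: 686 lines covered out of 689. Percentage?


Coverage = covered / total * 100
Coverage = 686 / 689 * 100
Coverage = 99.56%

99.56%


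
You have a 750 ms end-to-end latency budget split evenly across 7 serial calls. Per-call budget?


Formula: per_stage = total_budget / stages
per_stage = 750 / 7
per_stage = 107.14 ms

107.14 ms


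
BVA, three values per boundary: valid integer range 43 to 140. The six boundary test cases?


Range: [43, 140]
Boundaries: just below min, min, min+1, max-1, max, just above max
Values: [42, 43, 44, 139, 140, 141]

[42, 43, 44, 139, 140, 141]


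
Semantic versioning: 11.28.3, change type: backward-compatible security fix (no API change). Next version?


Current: 11.28.3
Change category: 'backward-compatible security fix (no API change)' → patch bump
SemVer rule: patch bump → increment PATCH (MAJOR and MINOR unchanged)
New: 11.28.4

11.28.4


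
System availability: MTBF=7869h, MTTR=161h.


Availability = MTBF / (MTBF + MTTR)
Availability = 7869 / (7869 + 161)
Availability = 7869 / 8030
Availability = 97.995%

97.995%


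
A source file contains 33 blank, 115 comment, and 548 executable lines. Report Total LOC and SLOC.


Total LOC = blank + comment + code
Total LOC = 33 + 115 + 548 = 696
SLOC (source only) = code = 548

Total LOC: 696, SLOC: 548


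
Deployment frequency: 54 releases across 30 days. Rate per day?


Formula: deployments per day = releases / days
= 54 / 30
= 1.8 deploys/day
(equivalently, 12.6 deploys/week)

1.8 deploys/day


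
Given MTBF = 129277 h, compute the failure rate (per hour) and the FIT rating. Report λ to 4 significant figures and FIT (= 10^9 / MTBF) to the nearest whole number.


Formula: λ = 1 / MTBF; FIT = λ × 1e9 = 1e9 / MTBF
λ = 1 / 129277 ≈ 7.735e-06 failures/hour
FIT = 1e9 / 129277 ≈ 7735 failures per 1e9 hours (nearest whole number)

λ = 7.735e-06 /h, FIT = 7735


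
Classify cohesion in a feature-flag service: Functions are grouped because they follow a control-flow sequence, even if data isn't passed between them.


Reasoning: Grouped by order of execution within a routine, not by data flow
Type: Procedural cohesion

Procedural cohesion


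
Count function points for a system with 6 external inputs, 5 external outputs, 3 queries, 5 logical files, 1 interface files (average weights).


UFP = EI*4 + EO*5 + EQ*4 + ILF*10 + EIF*7
UFP = 6*4 + 5*5 + 3*4 + 5*10 + 1*7
UFP = 24 + 25 + 12 + 50 + 7
UFP = 118

118


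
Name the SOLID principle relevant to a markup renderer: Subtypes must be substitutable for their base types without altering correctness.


This describes the Liskov Substitution Principle (LSP)

Liskov Substitution Principle (LSP)


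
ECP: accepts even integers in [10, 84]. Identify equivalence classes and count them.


Constraint: even integers in [10, 84]
Class 1: x < 10 — out-of-range invalid
Class 2: x in [10,84] but odd — wrong type invalid
Class 3: x in [10,84] and even — valid
Class 4: x > 84 — out-of-range invalid
Total equivalence classes: 4

4 equivalence classes


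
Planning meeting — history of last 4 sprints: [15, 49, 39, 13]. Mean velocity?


Formula: Avg velocity = Total points / Number of sprints
Points: [15, 49, 39, 13]
Sum = 15 + 49 + 39 + 13 = 116
Avg velocity = 116 / 4 = 29.0 points/sprint

29.0 points/sprint


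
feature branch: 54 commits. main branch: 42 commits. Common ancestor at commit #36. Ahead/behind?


Common ancestor: commit #36
feature commits after divergence: 54 - 36 = 18
main commits after divergence: 42 - 36 = 6
feature is 18 commits ahead of main
main is 6 commits ahead of feature

feature ahead: 18, main ahead: 6


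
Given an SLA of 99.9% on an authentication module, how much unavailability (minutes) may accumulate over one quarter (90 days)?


Formula: allowed downtime = period * (100 - SLA) / 100
Period (quarter (90 days)) = 129600 minutes
Unavailability fraction = (100 - 99.9) / 100
Allowed downtime = 129600 * (100 - 99.9) / 100
Allowed downtime = 129.6 minutes

129.6 minutes


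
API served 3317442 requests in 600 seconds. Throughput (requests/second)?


Formula: throughput = requests / seconds
throughput = 3317442 / 600
throughput = 5529.07 requests/second

5529.07 requests/second


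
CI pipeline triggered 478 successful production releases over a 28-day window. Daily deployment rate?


Formula: deployments per day = releases / days
= 478 / 28
= 17.071 deploys/day
(equivalently, 119.5 deploys/week)

17.071 deploys/day


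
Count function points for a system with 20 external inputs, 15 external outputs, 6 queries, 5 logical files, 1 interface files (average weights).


UFP = EI*4 + EO*5 + EQ*4 + ILF*10 + EIF*7
UFP = 20*4 + 15*5 + 6*4 + 5*10 + 1*7
UFP = 80 + 75 + 24 + 50 + 7
UFP = 236

236


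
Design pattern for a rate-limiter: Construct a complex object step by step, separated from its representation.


This matches the Builder pattern

Builder


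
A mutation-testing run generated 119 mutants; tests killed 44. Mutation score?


Mutation score = killed / total * 100
Mutation score = 44 / 119 * 100
Mutation score = 36.97%

36.97%


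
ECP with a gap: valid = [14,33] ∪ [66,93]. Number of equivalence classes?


Valid ranges: [14,33] and [66,93]
Class 1: x < 14 — invalid
Class 2: 14 ≤ x ≤ 33 — valid
Class 3: 33 < x < 66 — invalid (gap between ranges)
Class 4: 66 ≤ x ≤ 93 — valid
Class 5: x > 93 — invalid
Total equivalence classes: 5

5 equivalence classes


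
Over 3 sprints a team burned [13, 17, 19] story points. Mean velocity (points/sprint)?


Formula: Avg velocity = Total points / Number of sprints
Points: [13, 17, 19]
Sum = 13 + 17 + 19 = 49
Avg velocity = 49 / 3 = 16.33 points/sprint

16.33 points/sprint


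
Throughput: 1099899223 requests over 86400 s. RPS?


Formula: throughput = requests / seconds
throughput = 1099899223 / 86400
throughput = 12730.32 requests/second

12730.32 requests/second


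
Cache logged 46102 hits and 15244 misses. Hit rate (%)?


Formula: hit rate = hits / (hits + misses) * 100
hit rate = 46102 / (46102 + 15244) * 100
hit rate = 46102 / 61346 * 100
hit rate = 75.15%

75.15%


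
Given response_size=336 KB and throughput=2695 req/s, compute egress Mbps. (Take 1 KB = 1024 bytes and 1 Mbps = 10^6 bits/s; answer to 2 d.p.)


Formula: Mbps = payload_bytes * RPS * 8 / 1e6
Payload per request = 336 KB = 336 * 1024 = 344064 bytes
Total bytes/sec = 344064 * 2695 = 927252480
Total bits/sec = 927252480 * 8 = 7418019840
Mbps = 7418019840 / 1e6 = 7418.02

7418.02 Mbps


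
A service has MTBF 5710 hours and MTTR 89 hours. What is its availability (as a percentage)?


Availability = MTBF / (MTBF + MTTR)
Availability = 5710 / (5710 + 89)
Availability = 5710 / 5799
Availability = 98.4653%

98.4653%


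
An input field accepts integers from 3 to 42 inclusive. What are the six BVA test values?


Range: [3, 42]
Boundaries: just below min, min, min+1, max-1, max, just above max
Values: [2, 3, 4, 41, 42, 43]

[2, 3, 4, 41, 42, 43]


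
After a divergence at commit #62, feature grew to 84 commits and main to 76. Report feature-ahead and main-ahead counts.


Common ancestor: commit #62
feature commits after divergence: 84 - 62 = 22
main commits after divergence: 76 - 62 = 14
feature is 22 commits ahead of main
main is 14 commits ahead of feature

feature ahead: 22, main ahead: 14


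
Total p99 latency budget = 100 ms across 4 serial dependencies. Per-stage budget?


Formula: per_stage = total_budget / stages
per_stage = 100 / 4
per_stage = 25.0 ms

25.0 ms


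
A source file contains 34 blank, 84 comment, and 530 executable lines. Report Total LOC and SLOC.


Total LOC = blank + comment + code
Total LOC = 34 + 84 + 530 = 648
SLOC (source only) = code = 530

Total LOC: 648, SLOC: 530


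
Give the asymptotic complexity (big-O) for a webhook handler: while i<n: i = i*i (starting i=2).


Reasoning: squaring drives double-exponential growth; iterations ~ log log n
Complexity: O(log log n)

O(log log n)


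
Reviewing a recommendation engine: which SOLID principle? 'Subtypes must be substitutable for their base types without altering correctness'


This describes the Liskov Substitution Principle (LSP)

Liskov Substitution Principle (LSP)


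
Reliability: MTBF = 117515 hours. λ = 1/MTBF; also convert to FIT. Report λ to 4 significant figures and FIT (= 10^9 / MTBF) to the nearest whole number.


Formula: λ = 1 / MTBF; FIT = λ × 1e9 = 1e9 / MTBF
λ = 1 / 117515 ≈ 8.510e-06 failures/hour
FIT = 1e9 / 117515 ≈ 8510 failures per 1e9 hours (nearest whole number)

λ = 8.510e-06 /h, FIT = 8510


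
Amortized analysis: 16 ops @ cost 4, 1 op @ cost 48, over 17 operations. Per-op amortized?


Formula: Amortized cost = Total cost / Operations
Total cost = (16 * 4) + (1 * 48)
Total cost = 64 + 48 = 112
Amortized = 112 / 17 = 6.5882

6.5882


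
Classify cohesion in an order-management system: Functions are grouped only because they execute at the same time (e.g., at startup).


Reasoning: Related by timing only
Type: Temporal cohesion

Temporal cohesion


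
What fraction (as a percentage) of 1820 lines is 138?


Coverage = covered / total * 100
Coverage = 138 / 1820 * 100
Coverage = 7.58%

7.58%


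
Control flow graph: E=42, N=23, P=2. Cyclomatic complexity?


Formula: V(G) = E - N + 2P
V(G) = 42 - 23 + 2*2
V(G) = 19 + 4
V(G) = 23

23


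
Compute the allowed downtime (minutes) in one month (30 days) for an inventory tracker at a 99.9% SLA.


Formula: allowed downtime = period * (100 - SLA) / 100
Period (month (30 days)) = 43200 minutes
Unavailability fraction = (100 - 99.9) / 100
Allowed downtime = 43200 * (100 - 99.9) / 100
Allowed downtime = 43.2 minutes

43.2 minutes


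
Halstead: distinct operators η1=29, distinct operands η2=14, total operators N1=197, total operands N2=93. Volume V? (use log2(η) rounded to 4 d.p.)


Formula: V = N * log2(η), where N = N1 + N2 and η = η1 + η2
η = 29 + 14 = 43
N = 197 + 93 = 290
log2(43) ≈ 5.4263
V = 290 * 5.4263 = 1573.63

1573.63


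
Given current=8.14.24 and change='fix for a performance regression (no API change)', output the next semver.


Current: 8.14.24
Change category: 'fix for a performance regression (no API change)' → patch bump
SemVer rule: patch bump → increment PATCH (MAJOR and MINOR unchanged)
New: 8.14.25

8.14.25


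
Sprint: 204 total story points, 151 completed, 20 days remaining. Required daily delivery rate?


Formula: Required rate = Remaining points / Days left
Remaining = 204 - 151 = 53 points
Required rate = 53 / 20 = 2.65 points/day

2.65 points/day


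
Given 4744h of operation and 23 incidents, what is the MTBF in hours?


Formula: MTBF = Total operating time / Number of failures
MTBF = 4744 / 23
MTBF = 206.26 hours

206.26 hours


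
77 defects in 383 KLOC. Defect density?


Defect density = defects / KLOC
Defect density = 77 / 383
Defect density = 0.201 defects/KLOC

0.201 defects/KLOC


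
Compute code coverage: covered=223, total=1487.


Coverage = covered / total * 100
Coverage = 223 / 1487 * 100
Coverage = 15.0%

15.0%


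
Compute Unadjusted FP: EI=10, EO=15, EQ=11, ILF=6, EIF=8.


UFP = EI*4 + EO*5 + EQ*4 + ILF*10 + EIF*7
UFP = 10*4 + 15*5 + 11*4 + 6*10 + 8*7
UFP = 40 + 75 + 44 + 60 + 56
UFP = 275

275


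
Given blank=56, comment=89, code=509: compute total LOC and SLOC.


Total LOC = blank + comment + code
Total LOC = 56 + 89 + 509 = 654
SLOC (source only) = code = 509

Total LOC: 654, SLOC: 509


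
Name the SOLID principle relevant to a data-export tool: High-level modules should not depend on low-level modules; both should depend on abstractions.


This describes the Dependency Inversion Principle (DIP)

Dependency Inversion Principle (DIP)


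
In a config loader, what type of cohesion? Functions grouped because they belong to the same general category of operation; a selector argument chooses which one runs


Reasoning: Grouped by category of activity, not by data or sequence
Type: Logical cohesion

Logical cohesion


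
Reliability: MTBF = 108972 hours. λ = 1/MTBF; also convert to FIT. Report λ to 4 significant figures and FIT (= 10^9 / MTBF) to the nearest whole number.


Formula: λ = 1 / MTBF; FIT = λ × 1e9 = 1e9 / MTBF
λ = 1 / 108972 ≈ 9.177e-06 failures/hour
FIT = 1e9 / 108972 ≈ 9177 failures per 1e9 hours (nearest whole number)

λ = 9.177e-06 /h, FIT = 9177


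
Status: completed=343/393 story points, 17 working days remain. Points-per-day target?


Formula: Required rate = Remaining points / Days left
Remaining = 393 - 343 = 50 points
Required rate = 50 / 17 = 2.94 points/day

2.94 points/day


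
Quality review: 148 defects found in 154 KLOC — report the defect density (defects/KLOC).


Defect density = defects / KLOC
Defect density = 148 / 154
Defect density = 0.961 defects/KLOC

0.961 defects/KLOC


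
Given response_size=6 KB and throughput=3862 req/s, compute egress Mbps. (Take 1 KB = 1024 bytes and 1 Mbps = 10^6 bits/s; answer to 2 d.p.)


Formula: Mbps = payload_bytes * RPS * 8 / 1e6
Payload per request = 6 KB = 6 * 1024 = 6144 bytes
Total bytes/sec = 6144 * 3862 = 23728128
Total bits/sec = 23728128 * 8 = 189825024
Mbps = 189825024 / 1e6 = 189.83

189.83 Mbps


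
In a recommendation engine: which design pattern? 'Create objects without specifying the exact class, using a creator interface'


This matches the Factory Method pattern

Factory Method


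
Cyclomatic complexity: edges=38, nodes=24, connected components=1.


Formula: V(G) = E - N + 2P
V(G) = 38 - 24 + 2*1
V(G) = 14 + 2
V(G) = 16

16


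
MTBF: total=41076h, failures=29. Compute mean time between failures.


Formula: MTBF = Total operating time / Number of failures
MTBF = 41076 / 29
MTBF = 1416.41 hours

1416.41 hours


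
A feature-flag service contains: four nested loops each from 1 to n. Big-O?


Reasoning: four levels of nesting
Complexity: O(n^4)

O(n^4)


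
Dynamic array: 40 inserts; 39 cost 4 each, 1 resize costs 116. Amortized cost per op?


Formula: Amortized cost = Total cost / Operations
Total cost = (39 * 4) + (1 * 116)
Total cost = 156 + 116 = 272
Amortized = 272 / 40 = 6.8

6.8


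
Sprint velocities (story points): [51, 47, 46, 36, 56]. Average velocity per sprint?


Formula: Avg velocity = Total points / Number of sprints
Points: [51, 47, 46, 36, 56]
Sum = 51 + 47 + 46 + 36 + 56 = 236
Avg velocity = 236 / 5 = 47.2 points/sprint

47.2 points/sprint


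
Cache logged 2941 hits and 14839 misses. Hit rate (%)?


Formula: hit rate = hits / (hits + misses) * 100
hit rate = 2941 / (2941 + 14839) * 100
hit rate = 2941 / 17780 * 100
hit rate = 16.54%

16.54%


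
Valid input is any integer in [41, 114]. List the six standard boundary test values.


Range: [41, 114]
Boundaries: just below min, min, min+1, max-1, max, just above max
Values: [40, 41, 42, 113, 114, 115]

[40, 41, 42, 113, 114, 115]


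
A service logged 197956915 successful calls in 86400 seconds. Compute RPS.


Formula: throughput = requests / seconds
throughput = 197956915 / 86400
throughput = 2291.17 requests/second

2291.17 requests/second


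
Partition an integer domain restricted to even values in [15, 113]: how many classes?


Constraint: even integers in [15, 113]
Class 1: x < 15 — out-of-range invalid
Class 2: x in [15,113] but odd — wrong type invalid
Class 3: x in [15,113] and even — valid
Class 4: x > 113 — out-of-range invalid
Total equivalence classes: 4

4 equivalence classes


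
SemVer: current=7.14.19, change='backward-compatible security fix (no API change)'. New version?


Current: 7.14.19
Change category: 'backward-compatible security fix (no API change)' → patch bump
SemVer rule: patch bump → increment PATCH (MAJOR and MINOR unchanged)
New: 7.14.20

7.14.20


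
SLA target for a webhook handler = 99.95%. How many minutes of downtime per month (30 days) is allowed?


Formula: allowed downtime = period * (100 - SLA) / 100
Period (month (30 days)) = 43200 minutes
Unavailability fraction = (100 - 99.95) / 100
Allowed downtime = 43200 * (100 - 99.95) / 100
Allowed downtime = 21.6 minutes

21.6 minutes


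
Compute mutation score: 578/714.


Mutation score = killed / total * 100
Mutation score = 578 / 714 * 100
Mutation score = 80.95%

80.95%


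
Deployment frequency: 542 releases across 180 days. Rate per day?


Formula: deployments per day = releases / days
= 542 / 180
= 3.011 deploys/day
(equivalently, 21.08 deploys/week)

3.011 deploys/day


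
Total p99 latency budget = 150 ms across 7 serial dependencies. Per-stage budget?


Formula: per_stage = total_budget / stages
per_stage = 150 / 7
per_stage = 21.43 ms

21.43 ms


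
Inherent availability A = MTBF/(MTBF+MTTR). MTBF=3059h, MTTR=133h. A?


Availability = MTBF / (MTBF + MTTR)
Availability = 3059 / (3059 + 133)
Availability = 3059 / 3192
Availability = 95.8333%

95.8333%


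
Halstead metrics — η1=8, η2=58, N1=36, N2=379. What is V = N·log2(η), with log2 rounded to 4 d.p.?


Formula: V = N * log2(η), where N = N1 + N2 and η = η1 + η2
η = 8 + 58 = 66
N = 36 + 379 = 415
log2(66) ≈ 6.0444
V = 415 * 6.0444 = 2508.43

2508.43


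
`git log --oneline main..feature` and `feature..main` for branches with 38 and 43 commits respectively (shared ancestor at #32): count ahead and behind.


Common ancestor: commit #32
feature commits after divergence: 38 - 32 = 6
main commits after divergence: 43 - 32 = 11
feature is 6 commits ahead of main
main is 11 commits ahead of feature

feature ahead: 6, main ahead: 11


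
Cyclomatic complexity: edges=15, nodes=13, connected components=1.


Formula: V(G) = E - N + 2P
V(G) = 15 - 13 + 2*1
V(G) = 2 + 2
V(G) = 4

4


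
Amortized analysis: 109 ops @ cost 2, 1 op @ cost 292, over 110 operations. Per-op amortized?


Formula: Amortized cost = Total cost / Operations
Total cost = (109 * 2) + (1 * 292)
Total cost = 218 + 292 = 510
Amortized = 510 / 110 = 4.6364

4.6364


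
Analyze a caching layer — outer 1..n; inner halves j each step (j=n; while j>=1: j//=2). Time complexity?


Reasoning: n times log n
Complexity: O(n log n)

O(n log n)


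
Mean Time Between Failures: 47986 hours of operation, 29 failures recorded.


Formula: MTBF = Total operating time / Number of failures
MTBF = 47986 / 29
MTBF = 1654.69 hours

1654.69 hours


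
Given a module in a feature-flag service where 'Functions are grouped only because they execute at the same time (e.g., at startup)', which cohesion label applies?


Reasoning: Related by timing only
Type: Temporal cohesion

Temporal cohesion


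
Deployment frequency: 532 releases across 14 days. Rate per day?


Formula: deployments per day = releases / days
= 532 / 14
= 38.0 deploys/day
(equivalently, 266.0 deploys/week)

38.0 deploys/day


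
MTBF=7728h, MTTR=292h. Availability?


Availability = MTBF / (MTBF + MTTR)
Availability = 7728 / (7728 + 292)
Availability = 7728 / 8020
Availability = 96.3591%

96.3591%


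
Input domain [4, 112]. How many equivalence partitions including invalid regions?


Valid range: [4, 112]
Class 1: x < 4 — invalid
Class 2: 4 ≤ x ≤ 112 — valid
Class 3: x > 112 — invalid
Total equivalence classes: 3

3 equivalence classes


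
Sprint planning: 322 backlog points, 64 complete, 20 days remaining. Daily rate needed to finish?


Formula: Required rate = Remaining points / Days left
Remaining = 322 - 64 = 258 points
Required rate = 258 / 20 = 12.9 points/day

12.9 points/day


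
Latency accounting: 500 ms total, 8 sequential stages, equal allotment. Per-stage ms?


Formula: per_stage = total_budget / stages
per_stage = 500 / 8
per_stage = 62.5 ms

62.5 ms


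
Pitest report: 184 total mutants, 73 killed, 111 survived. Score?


Mutation score = killed / total * 100
Mutation score = 73 / 184 * 100
Mutation score = 39.67%

39.67%


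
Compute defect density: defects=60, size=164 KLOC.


Defect density = defects / KLOC
Defect density = 60 / 164
Defect density = 0.366 defects/KLOC

0.366 defects/KLOC


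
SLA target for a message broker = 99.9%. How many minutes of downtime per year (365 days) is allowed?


Formula: allowed downtime = period * (100 - SLA) / 100
Period (year (365 days)) = 525600 minutes
Unavailability fraction = (100 - 99.9) / 100
Allowed downtime = 525600 * (100 - 99.9) / 100
Allowed downtime = 525.6 minutes

525.6 minutes


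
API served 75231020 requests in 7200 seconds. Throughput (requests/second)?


Formula: throughput = requests / seconds
throughput = 75231020 / 7200
throughput = 10448.75 requests/second

10448.75 requests/second


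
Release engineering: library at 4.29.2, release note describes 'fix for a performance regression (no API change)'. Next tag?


Current: 4.29.2
Change category: 'fix for a performance regression (no API change)' → patch bump
SemVer rule: patch bump → increment PATCH (MAJOR and MINOR unchanged)
New: 4.29.3

4.29.3


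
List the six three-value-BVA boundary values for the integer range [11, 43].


Range: [11, 43]
Boundaries: just below min, min, min+1, max-1, max, just above max
Values: [10, 11, 12, 42, 43, 44]

[10, 11, 12, 42, 43, 44]


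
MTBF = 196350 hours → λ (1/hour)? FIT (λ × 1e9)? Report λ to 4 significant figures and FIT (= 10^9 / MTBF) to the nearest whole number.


Formula: λ = 1 / MTBF; FIT = λ × 1e9 = 1e9 / MTBF
λ = 1 / 196350 ≈ 5.093e-06 failures/hour
FIT = 1e9 / 196350 ≈ 5093 failures per 1e9 hours (nearest whole number)

λ = 5.093e-06 /h, FIT = 5093


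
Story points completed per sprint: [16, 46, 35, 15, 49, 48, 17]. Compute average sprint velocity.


Formula: Avg velocity = Total points / Number of sprints
Points: [16, 46, 35, 15, 49, 48, 17]
Sum = 16 + 46 + 35 + 15 + 49 + 48 + 17 = 226
Avg velocity = 226 / 7 = 32.29 points/sprint

32.29 points/sprint


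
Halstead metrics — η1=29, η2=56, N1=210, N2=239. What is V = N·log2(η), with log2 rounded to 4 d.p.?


Formula: V = N * log2(η), where N = N1 + N2 and η = η1 + η2
η = 29 + 56 = 85
N = 210 + 239 = 449
log2(85) ≈ 6.4094
V = 449 * 6.4094 = 2877.82

2877.82


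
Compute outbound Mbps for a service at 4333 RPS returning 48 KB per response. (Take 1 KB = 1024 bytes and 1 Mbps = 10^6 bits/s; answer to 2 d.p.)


Formula: Mbps = payload_bytes * RPS * 8 / 1e6
Payload per request = 48 KB = 48 * 1024 = 49152 bytes
Total bytes/sec = 49152 * 4333 = 212975616
Total bits/sec = 212975616 * 8 = 1703804928
Mbps = 1703804928 / 1e6 = 1703.8

1703.8 Mbps


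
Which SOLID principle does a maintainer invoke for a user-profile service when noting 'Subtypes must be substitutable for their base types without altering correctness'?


This describes the Liskov Substitution Principle (LSP)

Liskov Substitution Principle (LSP)


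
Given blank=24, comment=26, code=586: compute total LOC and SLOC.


Total LOC = blank + comment + code
Total LOC = 24 + 26 + 586 = 636
SLOC (source only) = code = 586

Total LOC: 636, SLOC: 586
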